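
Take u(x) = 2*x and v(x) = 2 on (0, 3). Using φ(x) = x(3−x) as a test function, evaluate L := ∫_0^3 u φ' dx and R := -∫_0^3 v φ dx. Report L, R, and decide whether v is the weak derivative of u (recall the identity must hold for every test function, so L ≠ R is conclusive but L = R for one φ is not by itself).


LHS = -9, RHS = -9. Yes, v = u' weakly.

u(x) = 2*x, classical derivative u'(x) = 2.
φ(x) = x(3−x), so φ'(x) = 3 - 2*x.
Note φ(0) = φ(3) = 0, so the boundary term u·φ vanishes.
LHS = ∫_0^3 u(x) φ'(x) dx = ∫_0^3 (-4*x^2 + 6*x) dx. Term by term:
  ∫_0^3 -4*x^2 dx = -36;  ∫_0^3 6*x dx = 27.
Sum: -36 + 27 = -9.
So LHS = -9.
∫_0^3 v(x) φ(x) dx = ∫_0^3 (-2*x^2 + 6*x) dx. Term by term:
  ∫_0^3 -2*x^2 dx = -18;  ∫_0^3 6*x dx = 27.
Sum: -18 + 27 = 9.
So RHS = -∫_0^3 v(x) φ(x) dx = -9.
LHS = RHS, so the identity holds for this test φ.
Moreover u is smooth here and v(x) = u'(x) = 2 pointwise, so the identity holds for every test function. Hence v is the weak derivative of u.


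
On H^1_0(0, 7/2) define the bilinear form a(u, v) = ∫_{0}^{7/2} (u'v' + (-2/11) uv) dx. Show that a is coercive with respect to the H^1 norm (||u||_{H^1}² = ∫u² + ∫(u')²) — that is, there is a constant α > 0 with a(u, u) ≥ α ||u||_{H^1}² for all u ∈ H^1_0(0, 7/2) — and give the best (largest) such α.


α = 2*(-49 + 22*π^2)/(11*(4*π^2 + 49))

Coercivity of a(·,·) on H^1_0(0, 7/2) means a(u, u) ≥ α ||u||_{H^1}² for every u ∈ H^1_0.
The interval has length L = 7/2, and Poincaré/coercivity depend only on L. Here a(u, u) = ∫(u')² + (-2/11)·∫u².
Here c = -2/11 < 0 with |c| < (π/L)² = 4*π^2/49, so coercivity still holds. The condition a(u,u) ≥ α||u||_{H^1}² reads (1−α)∫(u')² ≥ (α−c)∫u². Any admissible α is ≤ 1 (rapidly oscillating u have ∫u²/∫(u')² → 0), and α = 1 would force 0 ≥ (1−c)∫u², impossible since c < 1; so 1−α > 0. By the sharp Poincaré inequality on H^1_0 of an interval of length L, ∫(u')² ≥ (π/L)²∫u² with equality for the first sine mode sin(π(x−x₀)/L) (x₀ the left endpoint), so the inequality holds for all u iff (1−α)(π/L)² ≥ α − c, i.e. α ≤ ((π/L)² + c)/((π/L)² + 1) = (1 + c(L/π)²)/(1 + (L/π)²). (Direct route, valid since c ≤ 0: Poincaré gives c∫u² ≥ c(L/π)²∫(u')², so a(u,u) ≥ (1 + c(L/π)²)∫(u')², while ||u||_{H^1}² ≤ (1 + (L/π)²)∫(u')²; dividing yields the same α.) With (π/L)² = 4*π^2/49 and c = -2/11, the largest admissible constant is α = ((π/L)² + c)/((π/L)² + 1).
Simplifying, α = 2*(-49 + 22*π^2)/(11*(4*π^2 + 49)).


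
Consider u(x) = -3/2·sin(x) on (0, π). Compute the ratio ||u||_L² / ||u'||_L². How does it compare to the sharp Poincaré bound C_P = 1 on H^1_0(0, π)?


||u||_L² / ||u'||_L² = 1 = C_P.

u(x) = -3/2·sin(x), so u'(x) = -3*cos(x)/2.
Writing u(x) = A·sin(kπx/L) with A = -3/2 and k = 1, use ∫_0^L sin²(kπx/L) dx = L/2 and ∫_0^L cos²(kπx/L) dx = L/2.
u² = 9/4·sin²(x) and (u')² = 9/4·cos²(x), and each of sin², cos² integrates to L/2 = π/2 over (0, π).
∫_0^π u² dx = 9*π/8, so ||u||_L² = 3*sqrt(2)*sqrt(π)/4.
∫_0^π (u')² dx = 9*π/8, so ||u'||_L² = 3*sqrt(2)*sqrt(π)/4.
Ratio ||u||_L² / ||u'||_L² = 1.
Sharp Poincaré constant on H^1_0(0, π) is C_P = L/π = 1, achieved by sin(x).
This is the k = 1 eigenfunction (up to amplitude), so the ratio equals the sharp Poincaré constant exactly.


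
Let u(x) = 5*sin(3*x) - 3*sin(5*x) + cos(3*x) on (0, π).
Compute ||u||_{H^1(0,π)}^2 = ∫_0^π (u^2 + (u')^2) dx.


||u||_{H^1(0,π)}^2 = 247*π

u'(x) = -3*sin(3*x) + 15*cos(3*x) - 15*cos(5*x).
Expand u² and (u')² and integrate term by term on (0, π), using: for integers n ≥ 1, ∫_0^π sin²(nx) dx = ∫_0^π cos²(nx) dx = π/2; for n ≠ n', ∫_0^π sin(nx)sin(n'x) dx = ∫_0^π cos(nx)cos(n'x) dx = 0; and by product-to-sum, ∫_0^π sin(nx)cos(n'x) dx = ½∫_0^π [sin((n+n')x) + sin((n−n')x)] dx, which is 0 when n+n' is even and 2n/(n²−n'²) when n+n' is odd (it need not vanish on (0, π)).
  u² squared terms: (-3)²·∫sin(5x)² dx = 9·π/2 = 9*π/2;  (5)²·∫sin(3x)² dx = 25·π/2 = 25*π/2;  (1)²·∫cos(3x)² dx = 1·π/2 = π/2.
  u² cross terms: 2·(-3)·(5)·∫sin(5x)·sin(3x) dx = -30·(0) = 0;  2·(-3)·(1)·∫sin(5x)·cos(3x) dx = -6·(0) = 0;  2·(5)·(1)·∫sin(3x)·cos(3x) dx = 10·(0) = 0.
  So ∫_0^π u² dx = 9*π/2 + 25*π/2 + π/2 + 0 + 0 + 0 = 35*π/2.
  (u')² squared terms: (-15)²·∫cos(5x)² dx = 225·π/2 = 225*π/2;  (-3)²·∫sin(3x)² dx = 9·π/2 = 9*π/2;  (15)²·∫cos(3x)² dx = 225·π/2 = 225*π/2.
  (u')² cross terms: 2·(-15)·(-3)·∫cos(5x)·sin(3x) dx = 90·(0) = 0;  2·(-15)·(15)·∫cos(5x)·cos(3x) dx = -450·(0) = 0;  2·(-3)·(15)·∫sin(3x)·cos(3x) dx = -90·(0) = 0.
  So ∫_0^π (u')² dx = 225*π/2 + 9*π/2 + 225*π/2 + 0 + 0 + 0 = 459*π/2.
||u||_{H^1}^2 = (35*π/2) + (459*π/2) = 247*π.


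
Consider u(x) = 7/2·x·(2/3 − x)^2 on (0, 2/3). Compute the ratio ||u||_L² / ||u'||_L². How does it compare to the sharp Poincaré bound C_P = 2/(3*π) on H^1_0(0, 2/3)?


||u||_L² / ||u'||_L² = sqrt(14)/21 < C_P = 2/(3*π).

u(x) = 7/2·x·(2/3 − x)^2, so u'(x) = 21*x^2/2 - 28*x/3 + 14/9.
u(x) = 7/2·x·(2/3 − x)^2 vanishes at x = 0 and x = 2/3, so u ∈ H^1_0(0, 2/3). Differentiate via the product rule and integrate the resulting polynomials term by term.
  ∫_0^2/3 u² dx = ∫_0^2/3 (49*x^6/4 - 98*x^5/3 + 98*x^4/3 - 392*x^3/27 + 196*x^2/81) dx. Term by term:
    ∫_0^2/3 49*x^6/4 dx = 224/2187;  ∫_0^2/3 -98*x^5/3 dx = -3136/6561;  ∫_0^2/3 98*x^4/3 dx = 3136/3645;
    ∫_0^2/3 -392*x^3/27 dx = -1568/2187;  ∫_0^2/3 196*x^2/81 dx = 1568/6561.
  Sum: 224/2187 − 3136/6561 + 3136/3645 − 1568/2187 + 1568/6561 = 224/32805.
  ∫_0^2/3 (u')² dx = ∫_0^2/3 (441*x^4/4 - 196*x^3 + 1078*x^2/9 - 784*x/27 + 196/81) dx. Term by term:
    ∫_0^2/3 441*x^4/4 dx = 392/135;  ∫_0^2/3 -196*x^3 dx = -784/81;  ∫_0^2/3 1078*x^2/9 dx = 8624/729;
    ∫_0^2/3 -784*x/27 dx = -1568/243;  ∫_0^2/3 196/81 dx = 392/243.
  Sum: 392/135 − 784/81 + 8624/729 − 1568/243 + 392/243 = 784/3645.
∫_0^2/3 u² dx = 224/32805, so ||u||_L² = 4*sqrt(70)/405.
∫_0^2/3 (u')² dx = 784/3645, so ||u'||_L² = 28*sqrt(5)/135.
Ratio ||u||_L² / ||u'||_L² = sqrt(14)/21.
Sharp Poincaré constant on H^1_0(0, 2/3) is C_P = L/π = 2/(3*π), achieved by sin(3*π/2·x).
A polynomial bump cannot attain the sharp Poincaré constant (only the first sine eigenfunction does), so the ratio is strictly less than C_P, consistent with ||u||_L² ≤ C_P ||u'||_L².


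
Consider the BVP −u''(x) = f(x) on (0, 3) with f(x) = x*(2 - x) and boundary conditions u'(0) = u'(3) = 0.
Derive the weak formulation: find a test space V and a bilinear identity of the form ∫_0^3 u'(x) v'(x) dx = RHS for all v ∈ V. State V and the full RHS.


V = H^1(0, 3) (no boundary constraint on v; u is determined up to an additive constant); weak form: ∫_0^3 u'v' dx = ∫_0^3 (x*(2 - x)) v dx for all v ∈ V.

Multiply both sides by a test function v and integrate from 0 to 3:
  ∫_0^3 −u''(x) v(x) dx = ∫_0^3 f(x) v(x) dx.
Integrate the LHS by parts once:
  ∫_0^3 −u'' v dx = −[u'(x) v(x)]_0^3 + ∫_0^3 u'(x) v'(x) dx.
Thus ∫_0^3 u'(x) v'(x) dx = ∫_0^3 f(x) v(x) dx + [u'(x) v(x)]_0^3.
Choose V so that boundary terms are either known or forced to vanish.
u has homogeneous Neumann: u'(0) = u'(3) = 0. So [u' v]_0^3 = 0·v(3) − 0·v(0) = 0 for any v; take V = H^1(0, 3).
Weak formulation: find u (satisfying any essential BC) such that ∫_0^3 u'(x) v'(x) dx = ∫_0^3 f v dx for all v ∈ V (homogeneous Neumann, so boundary terms vanish).
Substituting f(x) = x*(2 - x), the right-hand side is ∫_0^3 (x*(2 - x)) v dx.
Compatibility check (pure Neumann): taking v ≡ 1 ∈ V gives 0 = ∫_0^3 f dx + (0) − (0), i.e. ∫_0^3 f dx must equal u'(0) − u'(3) = 0. Indeed ∫_0^3 (x*(2 - x)) dx = 0, so the data are compatible. The solution is then unique only up to an additive constant (fix it e.g. by requiring ∫_0^3 u dx = 0).


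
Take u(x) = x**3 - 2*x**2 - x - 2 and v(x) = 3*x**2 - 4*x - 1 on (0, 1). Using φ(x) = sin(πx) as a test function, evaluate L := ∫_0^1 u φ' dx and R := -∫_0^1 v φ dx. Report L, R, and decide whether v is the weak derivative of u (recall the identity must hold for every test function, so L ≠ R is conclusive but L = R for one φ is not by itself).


LHS = 12/π^3 + 3/π, RHS = 12/π^3 + 3/π. Yes, v = u' weakly.

u(x) = x**3 - 2*x**2 - x - 2, classical derivative u'(x) = 3*x**2 - 4*x - 1.
φ(x) = sin(πx), so φ'(x) = π*cos(π*x).
Note φ(0) = φ(1) = 0, so the boundary term u·φ vanishes.
LHS = ∫_0^1 u(x) φ'(x) dx = ∫_0^1 (π*x^3*cos(π*x) - 2*π*x^2*cos(π*x) - π*x*cos(π*x) - 2*π*cos(π*x)) dx. Term by term:
  ∫_0^1 -2*π*cos(π*x) dx = 0;  ∫_0^1 π*x^3*cos(π*x) dx = -3/π + 12/π^3;  ∫_0^1 -π*x*cos(π*x) dx = 2/π;
  ∫_0^1 -2*π*x^2*cos(π*x) dx = 4/π.
Sum: 0 + -3/π + 12/π^3 + 2/π + 4/π = 12/π^3 + 3/π.
So LHS = 12/π^3 + 3/π.
∫_0^1 v(x) φ(x) dx = ∫_0^1 (3*x^2*sin(π*x) - 4*x*sin(π*x) - sin(π*x)) dx. Term by term:
  ∫_0^1 -sin(π*x) dx = -2/π;  ∫_0^1 -4*x*sin(π*x) dx = -4/π;  ∫_0^1 3*x^2*sin(π*x) dx = -12/π^3 + 3/π.
Sum: -2/π − 4/π + -12/π^3 + 3/π = -3/π - 12/π^3.
So RHS = -∫_0^1 v(x) φ(x) dx = 12/π^3 + 3/π.
LHS = RHS, so the identity holds for this test φ.
Moreover u is smooth here and v(x) = u'(x) = 3*x**2 - 4*x - 1 pointwise, so the identity holds for every test function. Hence v is the weak derivative of u.


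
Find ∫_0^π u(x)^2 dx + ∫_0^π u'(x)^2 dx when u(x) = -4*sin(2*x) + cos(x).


||u||_{H^1(0,π)}^2 = -64/3 + 41*π

u'(x) = -sin(x) - 8*cos(2*x).
Expand u² and (u')² and integrate term by term on (0, π), using: for integers n ≥ 1, ∫_0^π sin²(nx) dx = ∫_0^π cos²(nx) dx = π/2; for n ≠ n', ∫_0^π sin(nx)sin(n'x) dx = ∫_0^π cos(nx)cos(n'x) dx = 0; and by product-to-sum, ∫_0^π sin(nx)cos(n'x) dx = ½∫_0^π [sin((n+n')x) + sin((n−n')x)] dx, which is 0 when n+n' is even and 2n/(n²−n'²) when n+n' is odd (it need not vanish on (0, π)).
  u² squared terms: (-4)²·∫sin(2x)² dx = 16·π/2 = 8*π;  (1)²·∫cos(x)² dx = 1·π/2 = π/2.
  u² cross terms: 2·(-4)·(1)·∫sin(2x)·cos(x) dx = -8·(4/3) = -32/3.
  So ∫_0^π u² dx = 8*π + π/2 − 32/3 = -32/3 + 17*π/2.
  (u')² squared terms: (-1)²·∫sin(x)² dx = 1·π/2 = π/2;  (-8)²·∫cos(2x)² dx = 64·π/2 = 32*π.
  (u')² cross terms: 2·(-1)·(-8)·∫sin(x)·cos(2x) dx = 16·(-2/3) = -32/3.
  So ∫_0^π (u')² dx = π/2 + 32*π − 32/3 = -32/3 + 65*π/2.
||u||_{H^1}^2 = (-32/3 + 17*π/2) + (-32/3 + 65*π/2) = -64/3 + 41*π.


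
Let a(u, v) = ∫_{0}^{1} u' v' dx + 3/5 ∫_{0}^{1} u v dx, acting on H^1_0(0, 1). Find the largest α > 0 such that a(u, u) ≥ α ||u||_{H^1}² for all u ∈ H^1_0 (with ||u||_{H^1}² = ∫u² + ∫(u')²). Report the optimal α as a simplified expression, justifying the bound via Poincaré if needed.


α = (3/5 + π^2)/(1 + π^2)

Coercivity of a(·,·) on H^1_0(0, 1) means a(u, u) ≥ α ||u||_{H^1}² for every u ∈ H^1_0.
The interval has length L = 1, and Poincaré/coercivity depend only on L. Here a(u, u) = ∫(u')² + (3/5)·∫u².
Here 0 < c = 3/5 < 1. The condition a(u,u) ≥ α||u||_{H^1}² reads (1−α)∫(u')² ≥ (α−c)∫u². Any admissible α is ≤ 1 (rapidly oscillating u have ∫u²/∫(u')² → 0), and α = 1 would force 0 ≥ (1−c)∫u², impossible since c < 1; so 1−α > 0. By the sharp Poincaré inequality on H^1_0 of an interval of length L, ∫(u')² ≥ (π/L)²∫u² with equality for the first sine mode sin(π(x−x₀)/L) (x₀ the left endpoint), so the inequality holds for all u iff (1−α)(π/L)² ≥ α − c, i.e. α ≤ ((π/L)² + c)/((π/L)² + 1) = (1 + c(L/π)²)/(1 + (L/π)²). With (π/L)² = π^2 and c = 3/5, the largest admissible constant is α = ((π/L)² + c)/((π/L)² + 1).
Simplifying, α = (3/5 + π^2)/(1 + π^2).


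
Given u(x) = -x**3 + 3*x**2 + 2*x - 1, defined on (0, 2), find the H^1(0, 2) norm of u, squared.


||u||_{H^1}^2 = 6778/105

The H^1 norm (squared) on an interval (0, L) is
  ||u||_{H^1}^2 = ∫_0^L u(x)^2 dx + ∫_0^L u'(x)^2 dx.
Compute u'(x) = -3*x**2 + 6*x + 2.
Then u(x)^2 = x**6 - 6*x**5 + 5*x**4 + 14*x**3 - 2*x**2 - 4*x + 1 and u'(x)^2 = 9*x**4 - 36*x**3 + 24*x**2 + 24*x + 4.
Integrate each monomial from 0 to 2 using ∫_0^2 c·x^n dx = c·2^(n+1)/(n+1):
  ∫_0^2 u(x)^2 dx = ∫_0^2 (x^6 - 6*x^5 + 5*x^4 + 14*x^3 - 2*x^2 - 4*x + 1) dx. Term by term:
    ∫_0^2 x^6 dx = 128/7;  ∫_0^2 -6*x^5 dx = -64;  ∫_0^2 5*x^4 dx = 32;
    ∫_0^2 14*x^3 dx = 56;  ∫_0^2 -2*x^2 dx = -16/3;  ∫_0^2 -4*x dx = -8;
    ∫_0^2 1 dx = 2.
  Sum: 128/7 − 64 + 32 + 56 − 16/3 − 8 + 2 = 650/21.
  ∫_0^2 u'(x)^2 dx = ∫_0^2 (9*x^4 - 36*x^3 + 24*x^2 + 24*x + 4) dx. Term by term:
    ∫_0^2 9*x^4 dx = 288/5;  ∫_0^2 -36*x^3 dx = -144;  ∫_0^2 24*x^2 dx = 64;
    ∫_0^2 24*x dx = 48;  ∫_0^2 4 dx = 8.
  Sum: 288/5 − 144 + 64 + 48 + 8 = 168/5.
Adding: ||u||_{H^1}^2 = 650/21 + 168/5 = 6778/105.


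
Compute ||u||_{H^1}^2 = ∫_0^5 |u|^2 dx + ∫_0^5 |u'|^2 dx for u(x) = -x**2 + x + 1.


||u||_{H^1}^2 = 845/2

The H^1 norm (squared) on an interval (0, L) is
  ||u||_{H^1}^2 = ∫_0^L u(x)^2 dx + ∫_0^L u'(x)^2 dx.
Compute u'(x) = 1 - 2*x.
Then u(x)^2 = x**4 - 2*x**3 - x**2 + 2*x + 1 and u'(x)^2 = 4*x**2 - 4*x + 1.
Integrate each monomial from 0 to 5 using ∫_0^5 c·x^n dx = c·5^(n+1)/(n+1):
  ∫_0^5 u(x)^2 dx = ∫_0^5 (x^4 - 2*x^3 - x^2 + 2*x + 1) dx. Term by term:
    ∫_0^5 x^4 dx = 625;  ∫_0^5 -2*x^3 dx = -625/2;  ∫_0^5 -x^2 dx = -125/3;
    ∫_0^5 2*x dx = 25;  ∫_0^5 1 dx = 5.
  Sum: 625 − 625/2 − 125/3 + 25 + 5 = 1805/6.
  ∫_0^5 u'(x)^2 dx = ∫_0^5 (4*x^2 - 4*x + 1) dx. Term by term:
    ∫_0^5 4*x^2 dx = 500/3;  ∫_0^5 -4*x dx = -50;  ∫_0^5 1 dx = 5.
  Sum: 500/3 − 50 + 5 = 365/3.
Adding: ||u||_{H^1}^2 = 1805/6 + 365/3 = 845/2.


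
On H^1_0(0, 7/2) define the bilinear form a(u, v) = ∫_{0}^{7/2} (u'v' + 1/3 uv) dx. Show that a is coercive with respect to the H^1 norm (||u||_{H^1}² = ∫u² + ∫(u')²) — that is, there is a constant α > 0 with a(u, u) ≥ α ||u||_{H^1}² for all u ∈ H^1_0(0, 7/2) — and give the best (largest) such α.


α = (49 + 12*π^2)/(3*(4*π^2 + 49))

Coercivity of a(·,·) on H^1_0(0, 7/2) means a(u, u) ≥ α ||u||_{H^1}² for every u ∈ H^1_0.
The interval has length L = 7/2, and Poincaré/coercivity depend only on L. Here a(u, u) = ∫(u')² + (1/3)·∫u².
Here 0 < c = 1/3 < 1. The condition a(u,u) ≥ α||u||_{H^1}² reads (1−α)∫(u')² ≥ (α−c)∫u². Any admissible α is ≤ 1 (rapidly oscillating u have ∫u²/∫(u')² → 0), and α = 1 would force 0 ≥ (1−c)∫u², impossible since c < 1; so 1−α > 0. By the sharp Poincaré inequality on H^1_0 of an interval of length L, ∫(u')² ≥ (π/L)²∫u² with equality for the first sine mode sin(π(x−x₀)/L) (x₀ the left endpoint), so the inequality holds for all u iff (1−α)(π/L)² ≥ α − c, i.e. α ≤ ((π/L)² + c)/((π/L)² + 1) = (1 + c(L/π)²)/(1 + (L/π)²). With (π/L)² = 4*π^2/49 and c = 1/3, the largest admissible constant is α = ((π/L)² + c)/((π/L)² + 1).
Simplifying, α = (49 + 12*π^2)/(3*(4*π^2 + 49)).


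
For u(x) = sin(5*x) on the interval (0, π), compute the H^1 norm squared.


||u||_{H^1(0,π)}^2 = 13*π

u'(x) = 5*cos(5*x).
Expand u² and (u')² and integrate term by term on (0, π), using: for integers n ≥ 1, ∫_0^π sin²(nx) dx = ∫_0^π cos²(nx) dx = π/2; for n ≠ n', ∫_0^π sin(nx)sin(n'x) dx = ∫_0^π cos(nx)cos(n'x) dx = 0; and by product-to-sum, ∫_0^π sin(nx)cos(n'x) dx = ½∫_0^π [sin((n+n')x) + sin((n−n')x)] dx, which is 0 when n+n' is even and 2n/(n²−n'²) when n+n' is odd (it need not vanish on (0, π)).
  u² squared terms: (1)²·∫sin(5x)² dx = 1·π/2 = π/2.
  So ∫_0^π u² dx = π/2.
  (u')² squared terms: (5)²·∫cos(5x)² dx = 25·π/2 = 25*π/2.
  So ∫_0^π (u')² dx = 25*π/2.
||u||_{H^1}^2 = (π/2) + (25*π/2) = 13*π.


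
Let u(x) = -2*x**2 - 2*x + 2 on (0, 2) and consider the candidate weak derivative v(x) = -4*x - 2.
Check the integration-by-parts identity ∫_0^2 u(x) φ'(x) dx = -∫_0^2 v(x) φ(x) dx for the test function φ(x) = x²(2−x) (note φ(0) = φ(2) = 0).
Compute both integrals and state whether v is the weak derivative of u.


LHS = 136/15, RHS = 136/15. Yes, v = u' weakly.

u(x) = -2*x**2 - 2*x + 2, classical derivative u'(x) = -4*x - 2.
φ(x) = x²(2−x), so φ'(x) = x*(4 - 3*x).
Note φ(0) = φ(2) = 0, so the boundary term u·φ vanishes.
LHS = ∫_0^2 u(x) φ'(x) dx = ∫_0^2 (6*x^4 - 2*x^3 - 14*x^2 + 8*x) dx. Term by term:
  ∫_0^2 6*x^4 dx = 192/5;  ∫_0^2 -2*x^3 dx = -8;  ∫_0^2 -14*x^2 dx = -112/3;
  ∫_0^2 8*x dx = 16.
Sum: 192/5 − 8 − 112/3 + 16 = 136/15.
So LHS = 136/15.
∫_0^2 v(x) φ(x) dx = ∫_0^2 (4*x^4 - 6*x^3 - 4*x^2) dx. Term by term:
  ∫_0^2 4*x^4 dx = 128/5;  ∫_0^2 -6*x^3 dx = -24;  ∫_0^2 -4*x^2 dx = -32/3.
Sum: 128/5 − 24 − 32/3 = -136/15.
So RHS = -∫_0^2 v(x) φ(x) dx = 136/15.
LHS = RHS, so the identity holds for this test φ.
Moreover u is smooth here and v(x) = u'(x) = -4*x - 2 pointwise, so the identity holds for every test function. Hence v is the weak derivative of u.


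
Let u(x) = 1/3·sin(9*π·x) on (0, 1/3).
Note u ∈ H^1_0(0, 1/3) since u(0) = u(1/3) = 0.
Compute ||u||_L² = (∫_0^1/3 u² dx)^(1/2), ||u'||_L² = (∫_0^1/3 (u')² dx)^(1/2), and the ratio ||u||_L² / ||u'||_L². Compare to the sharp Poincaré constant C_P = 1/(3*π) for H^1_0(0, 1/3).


||u||_L² / ||u'||_L² = 1/(9*π) < C_P = 1/(3*π).

u(x) = 1/3·sin(9*π·x), so u'(x) = 3*π*cos(9*π*x).
Writing u(x) = A·sin(kπx/L) with A = 1/3 and k = 3, use ∫_0^L sin²(kπx/L) dx = L/2 and ∫_0^L cos²(kπx/L) dx = L/2.
u² = 1/9·sin²(9*π·x) and (u')² = 9*π^2·cos²(9*π·x), and each of sin², cos² integrates to L/2 = 1/6 over (0, 1/3).
∫_0^1/3 u² dx = 1/54, so ||u||_L² = sqrt(6)/18.
∫_0^1/3 (u')² dx = 3*π^2/2, so ||u'||_L² = sqrt(6)*π/2.
Ratio ||u||_L² / ||u'||_L² = 1/(9*π).
Sharp Poincaré constant on H^1_0(0, 1/3) is C_P = L/π = 1/(3*π), achieved by sin(3*π·x).
This is the k = 3 harmonic; the ratio L/(kπ) is strictly less than C_P = L/π, consistent with the sharp inequality ||u||_L² ≤ C_P ||u'||_L².


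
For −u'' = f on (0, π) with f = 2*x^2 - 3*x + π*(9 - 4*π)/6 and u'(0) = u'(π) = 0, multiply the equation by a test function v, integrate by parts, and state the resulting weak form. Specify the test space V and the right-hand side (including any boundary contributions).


V = H^1(0, π) (no boundary constraint on v; u is determined up to an additive constant); weak form: ∫_0^π u'v' dx = ∫_0^π (2*x^2 - 3*x + π*(9 - 4*π)/6) v dx for all v ∈ V.

Multiply both sides by a test function v and integrate from 0 to π:
  ∫_0^π −u''(x) v(x) dx = ∫_0^π f(x) v(x) dx.
Integrate the LHS by parts once:
  ∫_0^π −u'' v dx = −[u'(x) v(x)]_0^π + ∫_0^π u'(x) v'(x) dx.
Thus ∫_0^π u'(x) v'(x) dx = ∫_0^π f(x) v(x) dx + [u'(x) v(x)]_0^π.
Choose V so that boundary terms are either known or forced to vanish.
u has homogeneous Neumann: u'(0) = u'(π) = 0. So [u' v]_0^π = 0·v(π) − 0·v(0) = 0 for any v; take V = H^1(0, π).
Weak formulation: find u (satisfying any essential BC) such that ∫_0^π u'(x) v'(x) dx = ∫_0^π f v dx for all v ∈ V (homogeneous Neumann, so boundary terms vanish).
Substituting f(x) = 2*x^2 - 3*x + π*(9 - 4*π)/6, the right-hand side is ∫_0^π (2*x^2 - 3*x + π*(9 - 4*π)/6) v dx.
Compatibility check (pure Neumann): taking v ≡ 1 ∈ V gives 0 = ∫_0^π f dx + (0) − (0), i.e. ∫_0^π f dx must equal u'(0) − u'(π) = 0. Indeed ∫_0^π (2*x^2 - 3*x + π*(9 - 4*π)/6) dx = 0, so the data are compatible. The solution is then unique only up to an additive constant (fix it e.g. by requiring ∫_0^π u dx = 0).


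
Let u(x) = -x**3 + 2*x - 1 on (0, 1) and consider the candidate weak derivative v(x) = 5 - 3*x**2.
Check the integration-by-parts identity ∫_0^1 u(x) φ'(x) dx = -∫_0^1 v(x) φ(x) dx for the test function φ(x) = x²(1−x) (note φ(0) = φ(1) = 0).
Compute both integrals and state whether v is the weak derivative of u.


LHS = -1/15, RHS = -19/60. No, v is not the weak derivative of u.

u(x) = -x**3 + 2*x - 1, classical derivative u'(x) = 2 - 3*x**2.
φ(x) = x²(1−x), so φ'(x) = x*(2 - 3*x).
Note φ(0) = φ(1) = 0, so the boundary term u·φ vanishes.
LHS = ∫_0^1 u(x) φ'(x) dx = ∫_0^1 (3*x^5 - 2*x^4 - 6*x^3 + 7*x^2 - 2*x) dx. Term by term:
  ∫_0^1 3*x^5 dx = 1/2;  ∫_0^1 -2*x^4 dx = -2/5;  ∫_0^1 -6*x^3 dx = -3/2;
  ∫_0^1 7*x^2 dx = 7/3;  ∫_0^1 -2*x dx = -1.
Sum: 1/2 − 2/5 − 3/2 + 7/3 − 1 = -1/15.
So LHS = -1/15.
∫_0^1 v(x) φ(x) dx = ∫_0^1 (3*x^5 - 3*x^4 - 5*x^3 + 5*x^2) dx. Term by term:
  ∫_0^1 3*x^5 dx = 1/2;  ∫_0^1 -3*x^4 dx = -3/5;  ∫_0^1 -5*x^3 dx = -5/4;
  ∫_0^1 5*x^2 dx = 5/3.
Sum: 1/2 − 3/5 − 5/4 + 5/3 = 19/60.
So RHS = -∫_0^1 v(x) φ(x) dx = -19/60.
LHS − RHS = 1/4 ≠ 0, so the identity fails.
(For a valid weak derivative the identity must hold for EVERY test function, in particular this one. The failure shows v is NOT the weak derivative of u.)
Correct weak derivative would be u'(x) = 2 - 3*x**2.


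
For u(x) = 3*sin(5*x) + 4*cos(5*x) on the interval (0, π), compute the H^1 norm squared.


||u||_{H^1(0,π)}^2 = 325*π

u'(x) = -20*sin(5*x) + 15*cos(5*x).
Expand u² and (u')² and integrate term by term on (0, π), using: for integers n ≥ 1, ∫_0^π sin²(nx) dx = ∫_0^π cos²(nx) dx = π/2; for n ≠ n', ∫_0^π sin(nx)sin(n'x) dx = ∫_0^π cos(nx)cos(n'x) dx = 0; and by product-to-sum, ∫_0^π sin(nx)cos(n'x) dx = ½∫_0^π [sin((n+n')x) + sin((n−n')x)] dx, which is 0 when n+n' is even and 2n/(n²−n'²) when n+n' is odd (it need not vanish on (0, π)).
  u² squared terms: (3)²·∫sin(5x)² dx = 9·π/2 = 9*π/2;  (4)²·∫cos(5x)² dx = 16·π/2 = 8*π.
  u² cross terms: 2·(3)·(4)·∫sin(5x)·cos(5x) dx = 24·(0) = 0.
  So ∫_0^π u² dx = 9*π/2 + 8*π + 0 = 25*π/2.
  (u')² squared terms: (-20)²·∫sin(5x)² dx = 400·π/2 = 200*π;  (15)²·∫cos(5x)² dx = 225·π/2 = 225*π/2.
  (u')² cross terms: 2·(-20)·(15)·∫sin(5x)·cos(5x) dx = -600·(0) = 0.
  So ∫_0^π (u')² dx = 200*π + 225*π/2 + 0 = 625*π/2.
||u||_{H^1}^2 = (25*π/2) + (625*π/2) = 325*π.


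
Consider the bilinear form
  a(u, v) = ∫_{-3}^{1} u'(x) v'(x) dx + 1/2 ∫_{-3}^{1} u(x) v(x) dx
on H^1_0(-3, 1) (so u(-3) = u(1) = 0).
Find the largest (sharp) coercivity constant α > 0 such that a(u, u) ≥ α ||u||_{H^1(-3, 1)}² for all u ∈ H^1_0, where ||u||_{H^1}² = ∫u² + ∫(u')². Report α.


α = (8 + π^2)/(π^2 + 16)

Coercivity of a(·,·) on H^1_0(-3, 1) means a(u, u) ≥ α ||u||_{H^1}² for every u ∈ H^1_0.
The interval has length L = 4, and Poincaré/coercivity depend only on L. Here a(u, u) = ∫(u')² + (1/2)·∫u².
Here 0 < c = 1/2 < 1. The condition a(u,u) ≥ α||u||_{H^1}² reads (1−α)∫(u')² ≥ (α−c)∫u². Any admissible α is ≤ 1 (rapidly oscillating u have ∫u²/∫(u')² → 0), and α = 1 would force 0 ≥ (1−c)∫u², impossible since c < 1; so 1−α > 0. By the sharp Poincaré inequality on H^1_0 of an interval of length L, ∫(u')² ≥ (π/L)²∫u² with equality for the first sine mode sin(π(x−x₀)/L) (x₀ the left endpoint), so the inequality holds for all u iff (1−α)(π/L)² ≥ α − c, i.e. α ≤ ((π/L)² + c)/((π/L)² + 1) = (1 + c(L/π)²)/(1 + (L/π)²). With (π/L)² = π^2/16 and c = 1/2, the largest admissible constant is α = ((π/L)² + c)/((π/L)² + 1).
Simplifying, α = (8 + π^2)/(π^2 + 16).


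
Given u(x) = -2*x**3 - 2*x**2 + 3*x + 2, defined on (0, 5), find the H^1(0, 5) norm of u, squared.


||u||_{H^1}^2 = 1815965/21

The H^1 norm (squared) on an interval (0, L) is
  ||u||_{H^1}^2 = ∫_0^L u(x)^2 dx + ∫_0^L u'(x)^2 dx.
Compute u'(x) = -6*x**2 - 4*x + 3.
Then u(x)^2 = 4*x**6 + 8*x**5 - 8*x**4 - 20*x**3 + x**2 + 12*x + 4 and u'(x)^2 = 36*x**4 + 48*x**3 - 20*x**2 - 24*x + 9.
Integrate each monomial from 0 to 5 using ∫_0^5 c·x^n dx = c·5^(n+1)/(n+1):
  ∫_0^5 u(x)^2 dx = ∫_0^5 (4*x^6 + 8*x^5 - 8*x^4 - 20*x^3 + x^2 + 12*x + 4) dx. Term by term:
    ∫_0^5 4*x^6 dx = 312500/7;  ∫_0^5 8*x^5 dx = 62500/3;  ∫_0^5 -8*x^4 dx = -5000;
    ∫_0^5 -20*x^3 dx = -3125;  ∫_0^5 x^2 dx = 125/3;  ∫_0^5 12*x dx = 150;
    ∫_0^5 4 dx = 20.
  Sum: 312500/7 + 62500/3 − 5000 − 3125 + 125/3 + 150 + 20 = 402940/7.
  ∫_0^5 u'(x)^2 dx = ∫_0^5 (36*x^4 + 48*x^3 - 20*x^2 - 24*x + 9) dx. Term by term:
    ∫_0^5 36*x^4 dx = 22500;  ∫_0^5 48*x^3 dx = 7500;  ∫_0^5 -20*x^2 dx = -2500/3;
    ∫_0^5 -24*x dx = -300;  ∫_0^5 9 dx = 45.
  Sum: 22500 + 7500 − 2500/3 − 300 + 45 = 86735/3.
Adding: ||u||_{H^1}^2 = 402940/7 + 86735/3 = 1815965/21.


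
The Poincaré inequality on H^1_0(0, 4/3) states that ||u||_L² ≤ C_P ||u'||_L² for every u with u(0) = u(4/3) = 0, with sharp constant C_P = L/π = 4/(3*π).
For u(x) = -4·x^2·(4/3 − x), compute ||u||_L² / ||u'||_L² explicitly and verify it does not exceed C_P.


||u||_L² / ||u'||_L² = 2*sqrt(14)/21 < C_P = 4/(3*π).

u(x) = -4·x^2·(4/3 − x), so u'(x) = 4*x*(9*x - 8)/3.
u(x) = -4·x^2·(4/3 − x) vanishes at x = 0 and x = 4/3, so u ∈ H^1_0(0, 4/3). Differentiate via the product rule and integrate the resulting polynomials term by term.
  ∫_0^4/3 u² dx = ∫_0^4/3 (16*x^6 - 128*x^5/3 + 256*x^4/9) dx. Term by term:
    ∫_0^4/3 16*x^6 dx = 262144/15309;  ∫_0^4/3 -128*x^5/3 dx = -262144/6561;  ∫_0^4/3 256*x^4/9 dx = 262144/10935.
  Sum: 262144/15309 − 262144/6561 + 262144/10935 = 262144/229635.
  ∫_0^4/3 (u')² dx = ∫_0^4/3 (144*x^4 - 256*x^3 + 1024*x^2/9) dx. Term by term:
    ∫_0^4/3 144*x^4 dx = 16384/135;  ∫_0^4/3 -256*x^3 dx = -16384/81;  ∫_0^4/3 1024*x^2/9 dx = 65536/729.
  Sum: 16384/135 − 16384/81 + 65536/729 = 32768/3645.
∫_0^4/3 u² dx = 262144/229635, so ||u||_L² = 512*sqrt(35)/2835.
∫_0^4/3 (u')² dx = 32768/3645, so ||u'||_L² = 128*sqrt(10)/135.
Ratio ||u||_L² / ||u'||_L² = 2*sqrt(14)/21.
Sharp Poincaré constant on H^1_0(0, 4/3) is C_P = L/π = 4/(3*π), achieved by sin(3*π/4·x).
A polynomial bump cannot attain the sharp Poincaré constant (only the first sine eigenfunction does), so the ratio is strictly less than C_P, consistent with ||u||_L² ≤ C_P ||u'||_L².


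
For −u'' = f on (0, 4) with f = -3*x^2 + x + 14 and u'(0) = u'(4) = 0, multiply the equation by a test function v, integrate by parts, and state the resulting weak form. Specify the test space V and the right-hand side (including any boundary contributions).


V = H^1(0, 4) (no boundary constraint on v; u is determined up to an additive constant); weak form: ∫_0^4 u'v' dx = ∫_0^4 (-3*x^2 + x + 14) v dx for all v ∈ V.

Multiply both sides by a test function v and integrate from 0 to 4:
  ∫_0^4 −u''(x) v(x) dx = ∫_0^4 f(x) v(x) dx.
Integrate the LHS by parts once:
  ∫_0^4 −u'' v dx = −[u'(x) v(x)]_0^4 + ∫_0^4 u'(x) v'(x) dx.
Thus ∫_0^4 u'(x) v'(x) dx = ∫_0^4 f(x) v(x) dx + [u'(x) v(x)]_0^4.
Choose V so that boundary terms are either known or forced to vanish.
u has homogeneous Neumann: u'(0) = u'(4) = 0. So [u' v]_0^4 = 0·v(4) − 0·v(0) = 0 for any v; take V = H^1(0, 4).
Weak formulation: find u (satisfying any essential BC) such that ∫_0^4 u'(x) v'(x) dx = ∫_0^4 f v dx for all v ∈ V (homogeneous Neumann, so boundary terms vanish).
Substituting f(x) = -3*x^2 + x + 14, the right-hand side is ∫_0^4 (-3*x^2 + x + 14) v dx.
Compatibility check (pure Neumann): taking v ≡ 1 ∈ V gives 0 = ∫_0^4 f dx + (0) − (0), i.e. ∫_0^4 f dx must equal u'(0) − u'(4) = 0. Indeed ∫_0^4 (-3*x^2 + x + 14) dx = 0, so the data are compatible. The solution is then unique only up to an additive constant (fix it e.g. by requiring ∫_0^4 u dx = 0).


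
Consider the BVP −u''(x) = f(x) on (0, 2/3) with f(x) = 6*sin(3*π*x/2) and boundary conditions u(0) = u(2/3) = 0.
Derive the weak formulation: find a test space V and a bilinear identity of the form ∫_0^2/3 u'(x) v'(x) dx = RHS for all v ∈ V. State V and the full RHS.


V = H^1_0(0, 2/3) (so v(0) = v(2/3) = 0); weak form: ∫_0^2/3 u'v' dx = ∫_0^2/3 (6*sin(3*π*x/2)) v dx for all v ∈ V.

Multiply both sides by a test function v and integrate from 0 to 2/3:
  ∫_0^2/3 −u''(x) v(x) dx = ∫_0^2/3 f(x) v(x) dx.
Integrate the LHS by parts once:
  ∫_0^2/3 −u'' v dx = −[u'(x) v(x)]_0^2/3 + ∫_0^2/3 u'(x) v'(x) dx.
Thus ∫_0^2/3 u'(x) v'(x) dx = ∫_0^2/3 f(x) v(x) dx + [u'(x) v(x)]_0^2/3.
Choose V so that boundary terms are either known or forced to vanish.
u is Dirichlet: u(0) = u(2/3) = 0. Let V = H^1_0(0, 2/3); then v(0) = v(2/3) = 0, and [u' v]_0^2/3 = 0.
Weak formulation: find u (satisfying any essential BC) such that ∫_0^2/3 u'(x) v'(x) dx = ∫_0^2/3 f v dx for all v ∈ V.
Substituting f(x) = 6*sin(3*π*x/2), the right-hand side is ∫_0^2/3 (6*sin(3*π*x/2)) v dx.


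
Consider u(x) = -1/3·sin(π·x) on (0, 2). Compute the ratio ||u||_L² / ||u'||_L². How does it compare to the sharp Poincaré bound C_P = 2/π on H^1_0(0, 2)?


||u||_L² / ||u'||_L² = 1/π < C_P = 2/π.

u(x) = -1/3·sin(π·x), so u'(x) = -π*cos(π*x)/3.
Writing u(x) = A·sin(kπx/L) with A = -1/3 and k = 2, use ∫_0^L sin²(kπx/L) dx = L/2 and ∫_0^L cos²(kπx/L) dx = L/2.
u² = 1/9·sin²(π·x) and (u')² = π^2/9·cos²(π·x), and each of sin², cos² integrates to L/2 = 1 over (0, 2).
∫_0^2 u² dx = 1/9, so ||u||_L² = 1/3.
∫_0^2 (u')² dx = π^2/9, so ||u'||_L² = π/3.
Ratio ||u||_L² / ||u'||_L² = 1/π.
Sharp Poincaré constant on H^1_0(0, 2) is C_P = L/π = 2/π, achieved by sin(π/2·x).
This is the k = 2 harmonic; the ratio L/(kπ) is strictly less than C_P = L/π, consistent with the sharp inequality ||u||_L² ≤ C_P ||u'||_L².


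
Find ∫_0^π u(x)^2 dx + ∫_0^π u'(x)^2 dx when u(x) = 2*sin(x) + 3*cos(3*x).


||u||_{H^1(0,π)}^2 = 49*π

u'(x) = -9*sin(3*x) + 2*cos(x).
Expand u² and (u')² and integrate term by term on (0, π), using: for integers n ≥ 1, ∫_0^π sin²(nx) dx = ∫_0^π cos²(nx) dx = π/2; for n ≠ n', ∫_0^π sin(nx)sin(n'x) dx = ∫_0^π cos(nx)cos(n'x) dx = 0; and by product-to-sum, ∫_0^π sin(nx)cos(n'x) dx = ½∫_0^π [sin((n+n')x) + sin((n−n')x)] dx, which is 0 when n+n' is even and 2n/(n²−n'²) when n+n' is odd (it need not vanish on (0, π)).
  u² squared terms: (2)²·∫sin(x)² dx = 4·π/2 = 2*π;  (3)²·∫cos(3x)² dx = 9·π/2 = 9*π/2.
  u² cross terms: 2·(2)·(3)·∫sin(x)·cos(3x) dx = 12·(0) = 0.
  So ∫_0^π u² dx = 2*π + 9*π/2 + 0 = 13*π/2.
  (u')² squared terms: (-9)²·∫sin(3x)² dx = 81·π/2 = 81*π/2;  (2)²·∫cos(x)² dx = 4·π/2 = 2*π.
  (u')² cross terms: 2·(-9)·(2)·∫sin(3x)·cos(x) dx = -36·(0) = 0.
  So ∫_0^π (u')² dx = 81*π/2 + 2*π + 0 = 85*π/2.
||u||_{H^1}^2 = (13*π/2) + (85*π/2) = 49*π.


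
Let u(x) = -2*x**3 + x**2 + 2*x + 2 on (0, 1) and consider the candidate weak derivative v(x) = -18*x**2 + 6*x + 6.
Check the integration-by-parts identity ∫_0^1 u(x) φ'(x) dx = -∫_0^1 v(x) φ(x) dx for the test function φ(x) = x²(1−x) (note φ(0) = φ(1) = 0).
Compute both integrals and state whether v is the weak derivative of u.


LHS = -1/15, RHS = -1/5. No, v is not the weak derivative of u.

u(x) = -2*x**3 + x**2 + 2*x + 2, classical derivative u'(x) = -6*x**2 + 2*x + 2.
φ(x) = x²(1−x), so φ'(x) = x*(2 - 3*x).
Note φ(0) = φ(1) = 0, so the boundary term u·φ vanishes.
LHS = ∫_0^1 u(x) φ'(x) dx = ∫_0^1 (6*x^5 - 7*x^4 - 4*x^3 - 2*x^2 + 4*x) dx. Term by term:
  ∫_0^1 6*x^5 dx = 1;  ∫_0^1 -7*x^4 dx = -7/5;  ∫_0^1 -4*x^3 dx = -1;
  ∫_0^1 -2*x^2 dx = -2/3;  ∫_0^1 4*x dx = 2.
Sum: 1 − 7/5 − 1 − 2/3 + 2 = -1/15.
So LHS = -1/15.
∫_0^1 v(x) φ(x) dx = ∫_0^1 (18*x^5 - 24*x^4 + 6*x^2) dx. Term by term:
  ∫_0^1 18*x^5 dx = 3;  ∫_0^1 -24*x^4 dx = -24/5;  ∫_0^1 6*x^2 dx = 2.
Sum: 3 − 24/5 + 2 = 1/5.
So RHS = -∫_0^1 v(x) φ(x) dx = -1/5.
LHS − RHS = 2/15 ≠ 0, so the identity fails.
(For a valid weak derivative the identity must hold for EVERY test function, in particular this one. The failure shows v is NOT the weak derivative of u.)
Correct weak derivative would be u'(x) = -6*x**2 + 2*x + 2.


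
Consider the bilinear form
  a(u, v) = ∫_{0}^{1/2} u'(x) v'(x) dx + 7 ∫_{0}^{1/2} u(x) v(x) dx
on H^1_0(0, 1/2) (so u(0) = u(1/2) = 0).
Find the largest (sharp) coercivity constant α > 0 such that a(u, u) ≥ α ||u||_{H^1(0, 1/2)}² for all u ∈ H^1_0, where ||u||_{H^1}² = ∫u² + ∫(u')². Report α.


α = 1

Coercivity of a(·,·) on H^1_0(0, 1/2) means a(u, u) ≥ α ||u||_{H^1}² for every u ∈ H^1_0.
The interval has length L = 1/2, and Poincaré/coercivity depend only on L. Here a(u, u) = ∫(u')² + (7)·∫u².
Here c = 7 ≥ 1, so a(u,u) = ∫(u')² + c∫u² ≥ ∫(u')² + ∫u² = ||u||_{H^1}², i.e. α = 1 works. No larger α is possible: a(u,u) ≥ α||u||_{H^1}² means (1−α)∫(u')² ≥ (α−c)∫u², and for the modes u_n = sin(nπ(x−x₀)/L) (x₀ the left endpoint) one has ∫u_n²/∫(u_n')² = (L/(nπ))² → 0, so a(u_n,u_n)/||u_n||_{H^1}² → 1. Hence the optimal constant is α = 1.
Therefore α = 1.


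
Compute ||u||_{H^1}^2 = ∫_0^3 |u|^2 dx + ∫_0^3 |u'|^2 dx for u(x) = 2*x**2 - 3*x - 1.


||u||_{H^1}^2 = 447/5

The H^1 norm (squared) on an interval (0, L) is
  ||u||_{H^1}^2 = ∫_0^L u(x)^2 dx + ∫_0^L u'(x)^2 dx.
Compute u'(x) = 4*x - 3.
Then u(x)^2 = 4*x**4 - 12*x**3 + 5*x**2 + 6*x + 1 and u'(x)^2 = 16*x**2 - 24*x + 9.
Integrate each monomial from 0 to 3 using ∫_0^3 c·x^n dx = c·3^(n+1)/(n+1):
  ∫_0^3 u(x)^2 dx = ∫_0^3 (4*x^4 - 12*x^3 + 5*x^2 + 6*x + 1) dx. Term by term:
    ∫_0^3 4*x^4 dx = 972/5;  ∫_0^3 -12*x^3 dx = -243;  ∫_0^3 5*x^2 dx = 45;
    ∫_0^3 6*x dx = 27;  ∫_0^3 1 dx = 3.
  Sum: 972/5 − 243 + 45 + 27 + 3 = 132/5.
  ∫_0^3 u'(x)^2 dx = ∫_0^3 (16*x^2 - 24*x + 9) dx. Term by term:
    ∫_0^3 16*x^2 dx = 144;  ∫_0^3 -24*x dx = -108;  ∫_0^3 9 dx = 27.
  Sum: 144 − 108 + 27 = 63.
Adding: ||u||_{H^1}^2 = 132/5 + 63 = 447/5.


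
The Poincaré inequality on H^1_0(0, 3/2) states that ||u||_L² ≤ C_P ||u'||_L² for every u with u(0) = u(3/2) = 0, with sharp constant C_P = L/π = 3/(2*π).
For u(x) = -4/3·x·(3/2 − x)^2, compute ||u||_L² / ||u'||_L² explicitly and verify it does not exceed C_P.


||u||_L² / ||u'||_L² = 3*sqrt(14)/28 < C_P = 3/(2*π).

u(x) = -4/3·x·(3/2 − x)^2, so u'(x) = (1 - 2*x)*(2*x - 3).
u(x) = -4/3·x·(3/2 − x)^2 vanishes at x = 0 and x = 3/2, so u ∈ H^1_0(0, 3/2). Differentiate via the product rule and integrate the resulting polynomials term by term.
  ∫_0^3/2 u² dx = ∫_0^3/2 (16*x^6/9 - 32*x^5/3 + 24*x^4 - 24*x^3 + 9*x^2) dx. Term by term:
    ∫_0^3/2 16*x^6/9 dx = 243/56;  ∫_0^3/2 -32*x^5/3 dx = -81/4;  ∫_0^3/2 24*x^4 dx = 729/20;
    ∫_0^3/2 -24*x^3 dx = -243/8;  ∫_0^3/2 9*x^2 dx = 81/8.
  Sum: 243/56 − 81/4 + 729/20 − 243/8 + 81/8 = 81/280.
  ∫_0^3/2 (u')² dx = ∫_0^3/2 (16*x^4 - 64*x^3 + 88*x^2 - 48*x + 9) dx. Term by term:
    ∫_0^3/2 16*x^4 dx = 243/10;  ∫_0^3/2 -64*x^3 dx = -81;  ∫_0^3/2 88*x^2 dx = 99;
    ∫_0^3/2 -48*x dx = -54;  ∫_0^3/2 9 dx = 27/2.
  Sum: 243/10 − 81 + 99 − 54 + 27/2 = 9/5.
∫_0^3/2 u² dx = 81/280, so ||u||_L² = 9*sqrt(70)/140.
∫_0^3/2 (u')² dx = 9/5, so ||u'||_L² = 3*sqrt(5)/5.
Ratio ||u||_L² / ||u'||_L² = 3*sqrt(14)/28.
Sharp Poincaré constant on H^1_0(0, 3/2) is C_P = L/π = 3/(2*π), achieved by sin(2*π/3·x).
A polynomial bump cannot attain the sharp Poincaré constant (only the first sine eigenfunction does), so the ratio is strictly less than C_P, consistent with ||u||_L² ≤ C_P ||u'||_L².


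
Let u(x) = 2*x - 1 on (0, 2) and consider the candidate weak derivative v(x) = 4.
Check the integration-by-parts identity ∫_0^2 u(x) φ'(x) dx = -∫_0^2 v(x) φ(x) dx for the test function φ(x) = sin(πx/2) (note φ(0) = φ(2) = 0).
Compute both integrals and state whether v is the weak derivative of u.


LHS = -8/π, RHS = -16/π. No, v is not the weak derivative of u.

u(x) = 2*x - 1, classical derivative u'(x) = 2.
φ(x) = sin(πx/2), so φ'(x) = π*cos(π*x/2)/2.
Note φ(0) = φ(2) = 0, so the boundary term u·φ vanishes.
LHS = ∫_0^2 u(x) φ'(x) dx = ∫_0^2 (π*x*cos(π*x/2) - π*cos(π*x/2)/2) dx. Term by term:
  ∫_0^2 -π*cos(π*x/2)/2 dx = 0;  ∫_0^2 π*x*cos(π*x/2) dx = -8/π.
Sum: 0 − 8/π = -8/π.
So LHS = -8/π.
∫_0^2 v(x) φ(x) dx = ∫_0^2 (4*sin(π*x/2)) dx. Term by term:
  ∫_0^2 4*sin(π*x/2) dx = 16/π.
So RHS = -∫_0^2 v(x) φ(x) dx = -16/π.
LHS − RHS = 8/π ≠ 0, so the identity fails.
(For a valid weak derivative the identity must hold for EVERY test function, in particular this one. The failure shows v is NOT the weak derivative of u.)
Correct weak derivative would be u'(x) = 2.


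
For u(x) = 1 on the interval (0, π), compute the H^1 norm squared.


||u||_{H^1(0,π)}^2 = π

u'(x) = 0.
Expand u² and (u')² and integrate term by term on (0, π), using: for integers n ≥ 1, ∫_0^π sin²(nx) dx = ∫_0^π cos²(nx) dx = π/2; for n ≠ n', ∫_0^π sin(nx)sin(n'x) dx = ∫_0^π cos(nx)cos(n'x) dx = 0; and by product-to-sum, ∫_0^π sin(nx)cos(n'x) dx = ½∫_0^π [sin((n+n')x) + sin((n−n')x)] dx, which is 0 when n+n' is even and 2n/(n²−n'²) when n+n' is odd (it need not vanish on (0, π)). For the constant mode: ∫_0^π 1 dx = π, ∫_0^π cos(nx) dx = 0, ∫_0^π sin(nx) dx = (1−(−1)^n)/n.
  u² squared terms: (1)²·∫1 dx = 1·π = π.
  So ∫_0^π u² dx = π.
  u' ≡ 0, so ∫_0^π (u')² dx = 0.
||u||_{H^1}^2 = (π) + (0) = π.


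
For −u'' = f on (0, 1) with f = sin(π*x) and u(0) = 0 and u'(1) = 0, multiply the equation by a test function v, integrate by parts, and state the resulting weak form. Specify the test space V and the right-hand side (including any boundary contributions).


V = {v ∈ H^1(0, 1) : v(0) = 0} (test functions vanish at x = 0 where u is specified); weak form: ∫_0^1 u'v' dx = ∫_0^1 (sin(π*x)) v dx for all v ∈ V.

Multiply both sides by a test function v and integrate from 0 to 1:
  ∫_0^1 −u''(x) v(x) dx = ∫_0^1 f(x) v(x) dx.
Integrate the LHS by parts once:
  ∫_0^1 −u'' v dx = −[u'(x) v(x)]_0^1 + ∫_0^1 u'(x) v'(x) dx.
Thus ∫_0^1 u'(x) v'(x) dx = ∫_0^1 f(x) v(x) dx + [u'(x) v(x)]_0^1.
Choose V so that boundary terms are either known or forced to vanish.
Mixed BC: u(0) = 0 (Dirichlet) and u'(1) = 0 (Neumann). Define V = {v ∈ H^1(0, 1) : v(0) = 0}. Then [u' v]_0^1 = u'(1)·v(1) − u'(0)·0 = 0.
Weak formulation: find u (satisfying any essential BC) such that ∫_0^1 u'(x) v'(x) dx = ∫_0^1 f v dx for all v ∈ V (Dirichlet at 0 absorbed into V; the Neumann datum at x = 1 is zero, so no boundary term remains).
Substituting f(x) = sin(π*x), the right-hand side is ∫_0^1 (sin(π*x)) v dx.


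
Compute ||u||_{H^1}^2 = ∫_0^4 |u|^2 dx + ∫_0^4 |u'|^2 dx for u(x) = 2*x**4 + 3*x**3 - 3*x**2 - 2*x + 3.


||u||_{H^1}^2 = 135362588/315

The H^1 norm (squared) on an interval (0, L) is
  ||u||_{H^1}^2 = ∫_0^L u(x)^2 dx + ∫_0^L u'(x)^2 dx.
Compute u'(x) = 8*x**3 + 9*x**2 - 6*x - 2.
Then u(x)^2 = 4*x**8 + 12*x**7 - 3*x**6 - 26*x**5 + 9*x**4 + 30*x**3 - 14*x**2 - 12*x + 9 and u'(x)^2 = 64*x**6 + 144*x**5 - 15*x**4 - 140*x**3 + 24*x + 4.
Integrate each monomial from 0 to 4 using ∫_0^4 c·x^n dx = c·4^(n+1)/(n+1):
  ∫_0^4 u(x)^2 dx = ∫_0^4 (4*x^8 + 12*x^7 - 3*x^6 - 26*x^5 + 9*x^4 + 30*x^3 - 14*x^2 - 12*x + 9) dx. Term by term:
    ∫_0^4 4*x^8 dx = 1048576/9;  ∫_0^4 12*x^7 dx = 98304;  ∫_0^4 -3*x^6 dx = -49152/7;
    ∫_0^4 -26*x^5 dx = -53248/3;  ∫_0^4 9*x^4 dx = 9216/5;  ∫_0^4 30*x^3 dx = 1920;
    ∫_0^4 -14*x^2 dx = -896/3;  ∫_0^4 -12*x dx = -96;  ∫_0^4 9 dx = 36.
  Sum: 1048576/9 + 98304 − 49152/7 − 53248/3 + 9216/5 + 1920 − 896/3 − 96 + 36 = 60935468/315.
  ∫_0^4 u'(x)^2 dx = ∫_0^4 (64*x^6 + 144*x^5 - 15*x^4 - 140*x^3 + 24*x + 4) dx. Term by term:
    ∫_0^4 64*x^6 dx = 1048576/7;  ∫_0^4 144*x^5 dx = 98304;  ∫_0^4 -15*x^4 dx = -3072;
    ∫_0^4 -140*x^3 dx = -8960;  ∫_0^4 24*x dx = 192;  ∫_0^4 4 dx = 16.
  Sum: 1048576/7 + 98304 − 3072 − 8960 + 192 + 16 = 1653936/7.
Adding: ||u||_{H^1}^2 = 60935468/315 + 1653936/7 = 135362588/315.
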